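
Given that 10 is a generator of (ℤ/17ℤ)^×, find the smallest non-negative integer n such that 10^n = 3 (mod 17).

11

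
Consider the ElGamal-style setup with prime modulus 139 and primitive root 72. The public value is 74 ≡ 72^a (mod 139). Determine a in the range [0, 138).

87

Baby-step giant-step with m = ceil(sqrt(138)) = 12.
Baby table (72^j mod 139 for j=0..11):
  0:1  1:72  2:41  3:33  4:13  5:102  6:116  7:12
  8:30  9:75  10:118  11:17
Giant step factor: 72^(-12) ≡ 36 (mod 139).
Scan 74·36^i mod 139 for i = 0, 1, …:
  i=0: 74   i=1: 23   i=2: 133   i=3: 62
  i=4: 8   i=5: 10   i=6: 82   i=7: 33
Match at i=7, j=3: a = 7·12 + 3 = 87.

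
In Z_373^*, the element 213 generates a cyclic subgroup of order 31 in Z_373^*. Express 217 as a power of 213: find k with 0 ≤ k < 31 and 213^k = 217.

19

Successive powers of 213 modulo 373:
  213^0=1  213^1=213  213^2=236  213^3=286  213^4=119  213^5=356
  213^6=109  213^7=91  213^8=360  213^9=215  213^10=289  213^11=12
  213^12=318  213^13=221  213^14=75  213^15=309  213^16=169  213^17=189
  213^18=346  213^19=217
So 213^19 ≡ 217 (mod 373), giving k = 19.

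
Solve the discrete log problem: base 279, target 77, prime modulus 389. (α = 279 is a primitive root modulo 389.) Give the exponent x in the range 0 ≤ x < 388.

88

Baby-step giant-step with m = ceil(sqrt(388)) = 20.
Baby table (279^j mod 389 for j=0..19):
  0:1  1:279  2:41  3:158  4:125  5:254  6:68  7:300
  8:65  9:241  10:331  11:156  12:345  13:172  14:141  15:50
  16:335  17:105  18:120  19:26
Giant step factor: 279^(-20) ≡ 159 (mod 389).
Scan 77·159^i mod 389 for i = 0, 1, …:
  i=0: 77   i=1: 184   i=2: 81   i=3: 42
  i=4: 65
Match at i=4, j=8: x = 4·20 + 8 = 88.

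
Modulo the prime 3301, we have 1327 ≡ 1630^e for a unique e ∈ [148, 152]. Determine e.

148

Compute 1630^148 mod 3301 = 1327, then multiply by 1630 repeatedly:
  1630^148=1327
Found 1327 at exponent 148.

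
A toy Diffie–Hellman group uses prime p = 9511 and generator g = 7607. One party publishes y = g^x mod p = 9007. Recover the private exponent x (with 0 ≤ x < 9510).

9477

Baby-step giant-step with m = ceil(sqrt(9510)) = 98.
Baby table (7607^j mod 9511 for j=0..97):
  0:1  1:7607  2:1525  3:6766  4:4941  5:8226  6:2313  7:9152
  8:8255  9:4163  10:5822  11:4738  12:4787  13:6601  14:5238  15:3887
  16:8221  17:2322  18:1527  19:2958  20:7991  21:2736  22:2684  23:6582
  24:3370  25:3445  26:3310  27:3553  28:6920  29:6566  30:5301  31:7578
  32:9186  33:585  34:8458  35:7602  36:1534  37:8652  38:9155  39:2543
  40:8738  41:7098  42:539  43:932  44:4029  45:4161  46:119  47:1688
  48:766  49:6230  50:7808  51:8772  52:8939  53:4834  54:2712  55:825
  56:8026  57:2673  58:8504  59:5617  60:5107  61:6025  62:8177  63:499
  64:1004  65:95  66:9340  67:2210  68:5533  69:3356  70:1568  71:982
  72:3939  73:4323  74:5534  75:1452  76:3093  77:7748  78:8880  79:3038
  80:7847  81:1093  82:1837  83:2400  84:5191  85:7776  86:3123  87:7694
  88:7075  89:6287  90:3901  91:587  92:4650  93:1141  94:5555  95:9023
  96:6585  97:7169
Giant step factor: 7607^(-98) ≡ 8905 (mod 9511).
Scan 9007·8905^i mod 9511 for i = 0, 1, …:
  i=0: 9007   i=1: 1072   i=2: 6627   i=3: 7191
  i=4: 7803   i=5: 7860   i=6: 1851   i=7: 592
  i=8: 2666   i=9: 1274     …   i=95: 8501
  i=96: 3356
Match at i=96, j=69: x = 96·98 + 69 = 9477.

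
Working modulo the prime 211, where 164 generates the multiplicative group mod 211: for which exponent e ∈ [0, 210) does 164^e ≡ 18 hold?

Baby-step giant-step with m = ceil(sqrt(210)) = 15.
Baby table (164^j mod 211 for j=0..14):
  0:1  1:164  2:99  3:200  4:95  5:177  6:121  7:10
  8:163  9:146  10:101  11:106  12:82  13:155  14:100
Giant step factor: 164^(-15) ≡ 40 (mod 211).
Scan 18·40^i mod 211 for i = 0, 1, …:
  i=0: 18   i=1: 87   i=2: 104   i=3: 151
  i=4: 132   i=5: 5   i=6: 200
Match at i=6, j=3: e = 6·15 + 3 = 93.

93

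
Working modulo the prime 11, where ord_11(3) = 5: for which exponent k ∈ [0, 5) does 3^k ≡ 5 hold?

Successive powers of 3 modulo 11:
  3^0=1  3^1=3  3^2=9  3^3=5
So 3^3 ≡ 5 (mod 11), giving k = 3.

3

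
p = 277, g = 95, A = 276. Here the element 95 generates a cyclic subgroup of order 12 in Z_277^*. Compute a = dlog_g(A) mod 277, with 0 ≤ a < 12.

6

Successive powers of 95 modulo 277:
  95^0=1  95^1=95  95^2=161  95^3=60  95^4=160  95^5=242
  95^6=276
So 95^6 ≡ 276 (mod 277), giving a = 6.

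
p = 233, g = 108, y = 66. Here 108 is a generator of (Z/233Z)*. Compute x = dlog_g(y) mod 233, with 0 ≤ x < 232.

106

Baby-step giant-step with m = ceil(sqrt(232)) = 16.
Baby table (108^j mod 233 for j=0..15):
  0:1  1:108  2:14  3:114  4:196  5:198  6:181  7:209
  8:204  9:130  10:60  11:189  12:141  13:83  14:110  15:230
Giant step factor: 108^(-16) ≡ 64 (mod 233).
Scan 66·64^i mod 233 for i = 0, 1, …:
  i=0: 66   i=1: 30   i=2: 56   i=3: 89
  i=4: 104   i=5: 132   i=6: 60
Match at i=6, j=10: x = 6·16 + 10 = 106.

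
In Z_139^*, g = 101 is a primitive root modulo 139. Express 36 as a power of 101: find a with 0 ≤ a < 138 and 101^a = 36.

126

Baby-step giant-step with m = ceil(sqrt(138)) = 12.
Baby table (101^j mod 139 for j=0..11):
  0:1  1:101  2:54  3:33  4:136  5:114  6:116  7:40
  8:9  9:75  10:69  11:19
Giant step factor: 101^(-12) ≡ 36 (mod 139).
Scan 36·36^i mod 139 for i = 0, 1, …:
  i=0: 36   i=1: 45   i=2: 91   i=3: 79
  i=4: 64   i=5: 80   i=6: 100   i=7: 125
  i=8: 52   i=9: 65   i=10: 116
Match at i=10, j=6: a = 10·12 + 6 = 126.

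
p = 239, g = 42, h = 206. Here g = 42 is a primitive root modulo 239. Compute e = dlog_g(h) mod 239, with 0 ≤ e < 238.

155

Baby-step giant-step with m = ceil(sqrt(238)) = 16.
Baby table (42^j mod 239 for j=0..15):
  0:1  1:42  2:91  3:237  4:155  5:57  6:4  7:168
  8:125  9:231  10:142  11:228  12:16  13:194  14:22  15:207
Giant step factor: 42^(-16) ≡ 162 (mod 239).
Scan 206·162^i mod 239 for i = 0, 1, …:
  i=0: 206   i=1: 151   i=2: 84   i=3: 224
  i=4: 199   i=5: 212   i=6: 167   i=7: 47
  i=8: 205   i=9: 228
Match at i=9, j=11: e = 9·16 + 11 = 155.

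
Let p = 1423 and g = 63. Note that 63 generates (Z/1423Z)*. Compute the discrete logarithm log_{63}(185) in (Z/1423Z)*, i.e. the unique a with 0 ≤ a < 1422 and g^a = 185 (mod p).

Baby-step giant-step with m = ceil(sqrt(1422)) = 38.
Baby table (63^j mod 1423 for j=0..37):
  0:1  1:63  2:1123  3:1022  4:351  5:768  6:2  7:126
  8:823  9:621  10:702  11:113  12:4  13:252  14:223  15:1242
  16:1404  17:226  18:8  19:504  20:446  21:1061  22:1385  23:452
  24:16  25:1008  26:892  27:699  28:1347  29:904  30:32  31:593
  32:361  33:1398  34:1271  35:385  36:64  37:1186
Giant step factor: 63^(-38) ≡ 881 (mod 1423).
Scan 185·881^i mod 1423 for i = 0, 1, …:
  i=0: 185   i=1: 763   i=2: 547   i=3: 933
  i=4: 902   i=5: 628   i=6: 1144   i=7: 380
  i=8: 375   i=9: 239     …   i=16: 414
  i=17: 446
Match at i=17, j=20: a = 17·38 + 20 = 666.

666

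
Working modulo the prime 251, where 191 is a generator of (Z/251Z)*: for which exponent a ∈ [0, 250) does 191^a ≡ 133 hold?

121

Baby-step giant-step with m = ceil(sqrt(250)) = 16.
Baby table (191^j mod 251 for j=0..15):
  0:1  1:191  2:86  3:111  4:117  5:8  6:22  7:186
  8:135  9:183  10:64  11:176  12:233  13:76  14:209  15:10
Giant step factor: 191^(-16) ≡ 105 (mod 251).
Scan 133·105^i mod 251 for i = 0, 1, …:
  i=0: 133   i=1: 160   i=2: 234   i=3: 223
  i=4: 72   i=5: 30   i=6: 138   i=7: 183
Match at i=7, j=9: a = 7·16 + 9 = 121.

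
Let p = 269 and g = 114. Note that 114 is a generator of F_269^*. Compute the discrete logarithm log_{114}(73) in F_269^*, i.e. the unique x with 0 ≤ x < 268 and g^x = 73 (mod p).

Baby-step giant-step with m = ceil(sqrt(268)) = 17.
Baby table (114^j mod 269 for j=0..16):
  0:1  1:114  2:84  3:161  4:62  5:74  6:97  7:29
  8:78  9:15  10:96  11:184  12:263  13:123  14:34  15:110
  16:166
Giant step factor: 114^(-17) ≡ 83 (mod 269).
Scan 73·83^i mod 269 for i = 0, 1, …:
  i=0: 73   i=1: 141   i=2: 136   i=3: 259
  i=4: 246   i=5: 243   i=6: 263
Match at i=6, j=12: x = 6·17 + 12 = 114.

114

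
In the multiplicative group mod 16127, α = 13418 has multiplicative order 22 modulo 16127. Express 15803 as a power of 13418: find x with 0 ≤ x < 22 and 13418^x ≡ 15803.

Successive powers of 13418 modulo 16127:
  13418^0=1  13418^1=13418  13418^2=896  13418^3=7913  13418^4=12593  13418^5=10295
  13418^6=10555  13418^7=15803
So 13418^7 ≡ 15803 (mod 16127), giving x = 7.

7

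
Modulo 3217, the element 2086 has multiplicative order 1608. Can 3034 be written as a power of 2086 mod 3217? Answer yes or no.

3034 ∈ ⟨2086⟩ iff 3034^1608 ≡ 1 (mod 3217), since |⟨2086⟩| = 1608.
3034^1608 mod 3217 = 1.
Since 1 = 1, 3034 lies in the subgroup.

yes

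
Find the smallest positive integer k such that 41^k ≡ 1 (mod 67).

66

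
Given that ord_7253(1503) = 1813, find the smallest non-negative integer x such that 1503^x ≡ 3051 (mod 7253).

Baby-step giant-step with m = ceil(sqrt(1813)) = 43.
Baby table (1503^j mod 7253 for j=0..42):
  0:1  1:1503  2:3326  3:1661  4:1451  5:4953  6:2781  7:2115
  8:2031  9:6333  10:2563  11:846  12:2263  13:6885  14:5377  15:1789
  16:5257  17:2754  18:5052  19:6518  20:5004  21:6904  22:4922  23:6959
  24:551  25:1311  26:4870  27:1333  28:1671  29:1975  30:1948  31:4885
  32:2119  33:790  34:5131  35:1954  36:6650  37:316  38:3503  39:6584
  40:2660  41:1577  42:5753
Giant step factor: 1503^(-43) ≡ 4071 (mod 7253).
Scan 3051·4071^i mod 7253 for i = 0, 1, …:
  i=0: 3051   i=1: 3485   i=2: 567   i=3: 1803
  i=4: 7230   i=5: 656   i=6: 1472   i=7: 1534
  i=8: 81   i=9: 3366     …   i=32: 4492
  i=33: 2119
Match at i=33, j=32: x = 33·43 + 32 = 1451.

1451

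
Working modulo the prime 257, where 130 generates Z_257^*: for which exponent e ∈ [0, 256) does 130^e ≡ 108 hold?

Baby-step giant-step with m = ceil(sqrt(256)) = 16.
Baby table (130^j mod 257 for j=0..15):
  0:1  1:130  2:195  3:164  4:246  5:112  6:168  7:252
  8:121  9:53  10:208  11:55  12:211  13:188  14:25  15:166
Giant step factor: 130^(-16) ≡ 32 (mod 257).
Scan 108·32^i mod 257 for i = 0, 1, …:
  i=0: 108   i=1: 115   i=2: 82   i=3: 54
  i=4: 186   i=5: 41   i=6: 27   i=7: 93
  i=8: 149   i=9: 142     …   i=14: 230
  i=15: 164
Match at i=15, j=3: e = 15·16 + 3 = 243.

243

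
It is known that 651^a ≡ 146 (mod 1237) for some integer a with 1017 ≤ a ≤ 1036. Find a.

1031

Compute 651^1017 mod 1237 = 280, then multiply by 651 repeatedly:
  651^1017=280  651^1018=441  651^1019=107  651^1020=385  651^1021=761
  651^1022=611  651^1023=684  651^1024=1201  651^1025=67  651^1026=322
  651^1027=569  651^1028=556  651^1029=752  651^1030=937  651^1031=146
Found 146 at exponent 1031.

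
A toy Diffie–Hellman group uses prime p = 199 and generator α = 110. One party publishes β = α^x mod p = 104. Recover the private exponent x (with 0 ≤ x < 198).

40

Baby-step giant-step with m = ceil(sqrt(198)) = 15.
Baby table (110^j mod 199 for j=0..14):
  0:1  1:110  2:160  3:88  4:128  5:150  6:182  7:120
  8:66  9:96  10:13  11:37  12:90  13:149  14:72
Giant step factor: 110^(-15) ≡ 194 (mod 199).
Scan 104·194^i mod 199 for i = 0, 1, …:
  i=0: 104   i=1: 77   i=2: 13
Match at i=2, j=10: x = 2·15 + 10 = 40.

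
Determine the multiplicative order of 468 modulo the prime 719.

359

The order of 468 must divide p − 1 = 718 = 2 · 359.
Divisors: 1, 2, 359, 718.
Check each in increasing order: 468^1 ≡ 468;  468^2 ≡ 448;  468^359 ≡ 1.
Smallest exponent giving 1 is 359.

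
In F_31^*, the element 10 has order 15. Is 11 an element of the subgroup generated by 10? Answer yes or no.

⟨10⟩ has order 15; its elements mod 31 are {1, 2, 4, 5, 7, 8, 9, 10, 14, 16, 18, 19, 20, 25, 28}.
11 is not in this set.

no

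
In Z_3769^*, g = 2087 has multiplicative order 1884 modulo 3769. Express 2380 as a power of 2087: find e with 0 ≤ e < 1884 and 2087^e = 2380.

420

Baby-step giant-step with m = ceil(sqrt(1884)) = 44.
Baby table (2087^j mod 3769 for j=0..43):
  0:1  1:2087  2:2374  3:2072  4:1221  5:383  6:293  7:913
  8:2086  9:287  10:3467  11:2918  12:2931  13:3679  14:620  15:1173
  16:1970  17:3180  18:3220  19:13  20:748  21:710  22:553  23:797
  24:1210  25:40  26:562  27:735  28:3731  29:3612  30:244  31:413
  32:2599  33:522  34:173  35:2996  36:3650  37:401  38:169  39:2186
  40:1692  41:3420  42:2823  43:654
Giant step factor: 2087^(-44) ≡ 2834 (mod 3769).
Scan 2380·2834^i mod 3769 for i = 0, 1, …:
  i=0: 2380   i=1: 2179   i=2: 1664   i=3: 757
  i=4: 777   i=5: 922   i=6: 1031   i=7: 879
  i=8: 3546   i=9: 1210
Match at i=9, j=24: e = 9·44 + 24 = 420.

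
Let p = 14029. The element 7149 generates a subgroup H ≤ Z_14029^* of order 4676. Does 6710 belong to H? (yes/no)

6710 ∈ ⟨7149⟩ iff 6710^4676 ≡ 1 (mod 14029), since |⟨7149⟩| = 4676.
6710^4676 mod 14029 = 1.
Since 1 = 1, 6710 lies in the subgroup.

yes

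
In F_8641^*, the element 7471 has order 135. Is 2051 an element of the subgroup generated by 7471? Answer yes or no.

no

2051 ∈ ⟨7471⟩ iff 2051^135 ≡ 1 (mod 8641), since |⟨7471⟩| = 135.
2051^135 mod 8641 = 3304.
Since 3304 ≠ 1, 2051 does not lie in the subgroup.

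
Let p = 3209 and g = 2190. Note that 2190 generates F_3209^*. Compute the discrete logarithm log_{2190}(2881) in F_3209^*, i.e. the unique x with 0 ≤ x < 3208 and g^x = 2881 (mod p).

Baby-step giant-step with m = ceil(sqrt(3208)) = 57.
Baby table (2190^j mod 3209 for j=0..56):
  0:1  1:2190  2:1854  3:875  4:477  5:1705  6:1883  7:205
  8:2899  9:1408  10:2880  11:1515  12:2953  13:935  14:308  15:630
  16:3039  17:3153  18:2511  19:2073  20:2344  21:2169  22:790  23:449
  24:1356  25:1315  26:1377  27:2379  28:1803  29:1500  30:2193  31:2006
  32:19  33:3102  34:3136  35:580  36:2645  37:305  38:478  39:686
  40:528  41:1080  42:167  43:3113  44:1554  45:1720  46:2643  47:2343
  48:3188  49:2145  50:2783  51:879  52:2819  53:2703  54:2174  55:2113
  56:92
Giant step factor: 2190^(-57) ≡ 2854 (mod 3209).
Scan 2881·2854^i mod 3209 for i = 0, 1, …:
  i=0: 2881   i=1: 916   i=2: 2138   i=3: 1543
  i=4: 974   i=5: 802   i=6: 891   i=7: 1386
  i=8: 2156   i=9: 1571     …   i=25: 2167
  i=26: 875
Match at i=26, j=3: x = 26·57 + 3 = 1485.

1485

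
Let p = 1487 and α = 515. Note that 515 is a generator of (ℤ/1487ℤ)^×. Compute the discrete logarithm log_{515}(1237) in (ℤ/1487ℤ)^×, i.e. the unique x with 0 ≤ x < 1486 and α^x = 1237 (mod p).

786

Baby-step giant-step with m = ceil(sqrt(1486)) = 39.
Baby table (515^j mod 1487 for j=0..38):
  0:1  1:515  2:539  3:1003  4:556  5:836  6:797  7:43
  8:1327  9:872  10:6  11:116  12:260  13:70  14:362  15:555
  16:321  17:258  18:527  19:771  20:36  21:696  22:73  23:420
  24:685  25:356  26:439  27:61  28:188  29:165  30:216  31:1202
  32:438  33:1033  34:1136  35:649  36:1147  37:366  38:1128
Giant step factor: 515^(-39) ≡ 371 (mod 1487).
Scan 1237·371^i mod 1487 for i = 0, 1, …:
  i=0: 1237   i=1: 931   i=2: 417   i=3: 59
  i=4: 1071   i=5: 312   i=6: 1253   i=7: 919
  i=8: 426   i=9: 424     …   i=19: 920
  i=20: 797
Match at i=20, j=6: x = 20·39 + 6 = 786.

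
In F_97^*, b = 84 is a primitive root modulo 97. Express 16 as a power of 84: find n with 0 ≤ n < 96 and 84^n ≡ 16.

40

Baby-step giant-step with m = ceil(sqrt(96)) = 10.
Baby table (84^j mod 97 for j=0..9):
  0:1  1:84  2:72  3:34  4:43  5:23  6:89  7:7
  8:6  9:19
Giant step factor: 84^(-10) ≡ 86 (mod 97).
Scan 16·86^i mod 97 for i = 0, 1, …:
  i=0: 16   i=1: 18   i=2: 93   i=3: 44
  i=4: 1
Match at i=4, j=0: n = 4·10 + 0 = 40.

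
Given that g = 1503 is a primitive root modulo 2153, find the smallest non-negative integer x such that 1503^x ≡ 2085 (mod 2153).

1839

Baby-step giant-step with m = ceil(sqrt(2152)) = 47.
Baby table (1503^j mod 2153 for j=0..46):
  0:1  1:1503  2:512  3:915  4:1631  5:1279  6:1861  7:336
  8:1206  9:1945  10:1714  11:1154  12:1297  13:926  14:940  15:452
  16:1161  17:1053  18:204  19:886  20:1104  21:1502  22:1162  23:403
  24:716  25:1801  26:582  27:628  28:870  29:739  30:1922  31:1593
  32:143  33:1782  34:14  35:1665  36:709  37:2045  38:1304  39:682
  40:218  41:398  42:1813  43:1394  44:313  45:1085  46:934
Giant step factor: 1503^(-47) ≡ 1919 (mod 2153).
Scan 2085·1919^i mod 2153 for i = 0, 1, …:
  i=0: 2085   i=1: 841   i=2: 1282   i=3: 1432
  i=4: 780   i=5: 485   i=6: 619   i=7: 1558
  i=8: 1438   i=9: 1529     …   i=38: 1639
  i=39: 1861
Match at i=39, j=6: x = 39·47 + 6 = 1839.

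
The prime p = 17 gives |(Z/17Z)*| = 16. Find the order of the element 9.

The order of 9 must divide p − 1 = 16 = 2^4.
Divisors: 1, 2, 4, 8, 16.
Check each in increasing order: 9^1 ≡ 9;  9^2 ≡ 13;  9^4 ≡ 16;  9^8 ≡ 1.
Smallest exponent giving 1 is 8.

8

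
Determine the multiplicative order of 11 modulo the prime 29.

28

The order of 11 must divide p − 1 = 28 = 2^2 · 7.
Divisors: 1, 2, 4, 7, 14, 28.
Check each in increasing order: 11^1 ≡ 11;  11^2 ≡ 5;  11^4 ≡ 25;  11^7 ≡ 12;  11^14 ≡ 28;  11^28 ≡ 1.
Smallest exponent giving 1 is 28.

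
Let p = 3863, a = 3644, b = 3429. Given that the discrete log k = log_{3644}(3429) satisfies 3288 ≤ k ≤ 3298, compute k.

3294

Compute 3644^3288 mod 3863 = 3226, then multiply by 3644 repeatedly:
  3644^3288=3226  3644^3289=435  3644^3290=1310  3644^3291=2835  3644^3292=1078
  3644^3293=3424  3644^3294=3429
Found 3429 at exponent 3294.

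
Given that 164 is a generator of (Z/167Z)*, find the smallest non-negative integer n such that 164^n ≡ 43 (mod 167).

23

Successive powers of 164 modulo 167:
  164^0=1  164^1=164  164^2=9  164^3=140  164^4=81  164^5=91
  164^6=61  164^7=151  164^8=48  164^9=23  164^10=98  164^11=40
  164^12=47  164^13=26  164^14=89  164^15=67  164^16=133  164^17=102
  164^18=28  164^19=83  164^20=85  164^21=79  164^22=97  164^23=43
So 164^23 ≡ 43 (mod 167), giving n = 23.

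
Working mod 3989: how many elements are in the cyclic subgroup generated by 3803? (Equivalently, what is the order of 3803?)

3988

The order of 3803 must divide p − 1 = 3988 = 2^2 · 997.
Divisors: 1, 2, 4, 997, 1994, 3988.
Check each in increasing order: 3803^1 ≡ 3803;  3803^2 ≡ 2684;  3803^4 ≡ 3711;  3803^997 ≡ 3508;  3803^1994 ≡ 3988;  3803^3988 ≡ 1.
Smallest exponent giving 1 is 3988.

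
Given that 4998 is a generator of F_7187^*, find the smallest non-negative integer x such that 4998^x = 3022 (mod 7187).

Baby-step giant-step with m = ceil(sqrt(7186)) = 85.
Baby table (4998^j mod 7187 for j=0..84):
  0:1  1:4998  2:5179  3:4255  4:157  5:1303  6:972  7:6831
  8:3088  9:3335  10:1677  11:1604  12:3287  13:6131  14:4557  15:283
  16:5782  17:6696  18:3936  19:1309  20:2212  21:1970  22:7057  23:4277
  24:2308  25:249  26:1151  27:3098  28:3006  29:3158  30:1032  31:4857
  32:4787  33:7090  34:3910  35:727  36:4111  37:6332  38:2975  39:6334
  40:5784  41:2318  42:7107  43:2632  44:2526  45:4576  46:1814  47:3565
  48:1297  49:6919  50:4505  51:6306  52:2393  53:1046  54:2959  55:5423
  56:1977  57:6108  58:4595  59:3345  60:1348  61:3085  62:2715  63:514
  64:3213  65:2816  66:2222  67:1641  68:1351  69:3705  70:3878  71:6092
  72:3684  73:6725  74:5138  75:573  76:3428  77:6523  78:1722  79:3717
  80:6358  81:3557  82:4435  83:1422  84:6400
Giant step factor: 4998^(-85) ≡ 6585 (mod 7187).
Scan 3022·6585^i mod 7187 for i = 0, 1, …:
  i=0: 3022   i=1: 6254   i=2: 1080   i=3: 3857
  i=4: 6674   i=5: 6972   i=6: 64   i=7: 4594
  i=8: 1407   i=9: 1052     …   i=21: 457
  i=22: 5179
Match at i=22, j=2: x = 22·85 + 2 = 1872.

1872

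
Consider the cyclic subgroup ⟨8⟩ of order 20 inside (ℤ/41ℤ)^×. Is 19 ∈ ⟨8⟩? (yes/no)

no

⟨8⟩ has order 20; its elements mod 41 are {1, 2, 4, 5, 8, 9, 10, 16, 18, 20, 21, 23, 25, 31, 32, 33, 36, 37, 39, 40}.
19 is not in this set.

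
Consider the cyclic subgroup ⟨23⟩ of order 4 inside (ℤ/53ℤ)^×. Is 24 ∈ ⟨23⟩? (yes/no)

no

⟨23⟩ has order 4; its elements mod 53 are {1, 23, 30, 52}.
24 is not in this set.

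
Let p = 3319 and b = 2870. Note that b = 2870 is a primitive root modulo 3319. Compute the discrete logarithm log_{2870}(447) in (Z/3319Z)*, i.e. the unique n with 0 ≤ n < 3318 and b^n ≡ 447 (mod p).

Baby-step giant-step with m = ceil(sqrt(3318)) = 58.
Baby table (2870^j mod 3319 for j=0..57):
  0:1  1:2870  2:2461  3:238  4:2665  5:1574  6:221  7:341
  8:2884  9:2813  10:1502  11:2678  12:2375  13:2343  14:116  15:1020
  16:42  17:1056  18:473  19:39  20:2403  21:3047  22:2644  23:1046
  24:1644  25:1981  26:23  27:2949  28:180  29:2155  30:1553  31:3012
  32:1764  33:1205  34:3271  35:1638  36:1356  37:1852  38:1521  39:785
  40:2668  41:227  42:966  43:1055  44:922  45:897  46:2165  47:382
  48:1070  49:825  50:1303  51:2416  52:529  53:1447  54:821  55:3099
  56:2529  57:2896
Giant step factor: 2870^(-58) ≡ 2003 (mod 3319).
Scan 447·2003^i mod 3319 for i = 0, 1, …:
  i=0: 447   i=1: 2530   i=2: 2796   i=3: 1235
  i=4: 1050   i=5: 2223   i=6: 1890   i=7: 2010
  i=8: 83   i=9: 299     …   i=54: 10
  i=55: 116
Match at i=55, j=14: n = 55·58 + 14 = 3204.

3204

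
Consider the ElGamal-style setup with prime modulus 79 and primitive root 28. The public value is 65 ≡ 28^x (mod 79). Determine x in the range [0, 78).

Baby-step giant-step with m = ceil(sqrt(78)) = 9.
Baby table (28^j mod 79 for j=0..8):
  0:1  1:28  2:73  3:69  4:36  5:60  6:21  7:35
  8:32
Giant step factor: 28^(-9) ≡ 41 (mod 79).
Scan 65·41^i mod 79 for i = 0, 1, …:
  i=0: 65   i=1: 58   i=2: 8   i=3: 12
  i=4: 18   i=5: 27   i=6: 1
Match at i=6, j=0: x = 6·9 + 0 = 54.

54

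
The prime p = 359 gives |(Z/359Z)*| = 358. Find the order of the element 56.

The order of 56 must divide p − 1 = 358 = 2 · 179.
Divisors: 1, 2, 179, 358.
Check each in increasing order: 56^1 ≡ 56;  56^2 ≡ 264;  56^179 ≡ 358;  56^358 ≡ 1.
Smallest exponent giving 1 is 358.

358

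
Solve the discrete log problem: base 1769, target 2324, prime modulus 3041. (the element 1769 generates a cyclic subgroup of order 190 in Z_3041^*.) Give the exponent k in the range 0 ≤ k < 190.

24

Baby-step giant-step with m = ceil(sqrt(190)) = 14.
Baby table (1769^j mod 3041 for j=0..13):
  0:1  1:1769  2:172  3:168  4:2215  5:1527  6:855  7:1118
  8:1092  9:713  10:2323  11:996  12:1185  13:1016
Giant step factor: 1769^(-14) ≡ 1583 (mod 3041).
Scan 2324·1583^i mod 3041 for i = 0, 1, …:
  i=0: 2324   i=1: 2323
Match at i=1, j=10: k = 1·14 + 10 = 24.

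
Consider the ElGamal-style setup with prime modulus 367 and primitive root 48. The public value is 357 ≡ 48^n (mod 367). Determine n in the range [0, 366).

Baby-step giant-step with m = ceil(sqrt(366)) = 20.
Baby table (48^j mod 367 for j=0..19):
  0:1  1:48  2:102  3:125  4:128  5:272  6:211  7:219
  8:236  9:318  10:217  11:140  12:114  13:334  14:251  15:304
  16:279  17:180  18:199  19:10
Giant step factor: 48^(-20) ≡ 13 (mod 367).
Scan 357·13^i mod 367 for i = 0, 1, …:
  i=0: 357   i=1: 237   i=2: 145   i=3: 50
  i=4: 283   i=5: 9   i=6: 117   i=7: 53
  i=8: 322   i=9: 149   i=10: 102
Match at i=10, j=2: n = 10·20 + 2 = 202.

202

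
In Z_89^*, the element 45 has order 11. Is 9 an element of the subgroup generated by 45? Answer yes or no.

no

⟨45⟩ has order 11; its elements mod 89 are {1, 2, 4, 8, 16, 32, 39, 45, 64, 67, 78}.
9 is not in this set.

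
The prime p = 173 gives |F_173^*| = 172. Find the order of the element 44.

The order of 44 must divide p − 1 = 172 = 2^2 · 43.
Divisors: 1, 2, 4, 43, 86, 172.
Check each in increasing order: 44^1 ≡ 44;  44^2 ≡ 33;  44^4 ≡ 51;  44^43 ≡ 80;  44^86 ≡ 172;  44^172 ≡ 1.
Smallest exponent giving 1 is 172.

172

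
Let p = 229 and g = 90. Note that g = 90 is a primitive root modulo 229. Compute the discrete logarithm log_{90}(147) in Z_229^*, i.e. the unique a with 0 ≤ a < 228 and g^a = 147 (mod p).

Baby-step giant-step with m = ceil(sqrt(228)) = 16.
Baby table (90^j mod 229 for j=0..15):
  0:1  1:90  2:85  3:93  4:126  5:119  6:176  7:39
  8:75  9:109  10:192  11:105  12:61  13:223  14:147  15:177
Giant step factor: 90^(-16) ≡ 158 (mod 229).
Scan 147·158^i mod 229 for i = 0, 1, …:
  i=0: 147
Match at i=0, j=14: a = 0·16 + 14 = 14.

14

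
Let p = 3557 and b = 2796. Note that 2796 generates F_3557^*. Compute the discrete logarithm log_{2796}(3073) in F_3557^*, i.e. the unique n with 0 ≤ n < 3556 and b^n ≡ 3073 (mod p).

1540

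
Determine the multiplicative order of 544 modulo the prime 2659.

443

The order of 544 must divide p − 1 = 2658 = 2 · 3 · 443.
Divisors: 1, 2, 3, 6, 443, 886, 1329, 2658.
Check each in increasing order: 544^1 ≡ 544;  544^2 ≡ 787;  544^3 ≡ 29;  544^6 ≡ 841;  544^443 ≡ 1.
Smallest exponent giving 1 is 443.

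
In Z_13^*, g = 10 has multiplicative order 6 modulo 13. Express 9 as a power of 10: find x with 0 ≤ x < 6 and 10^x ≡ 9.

2

Successive powers of 10 modulo 13:
  10^0=1  10^1=10  10^2=9
So 10^2 ≡ 9 (mod 13), giving x = 2.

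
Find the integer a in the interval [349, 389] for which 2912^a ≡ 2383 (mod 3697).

Compute 2912^349 mod 3697 = 3429, then multiply by 2912 repeatedly:
  2912^349=3429  2912^350=3348  2912^351=387  2912^352=3056  2912^353=393
  2912^354=2043  2912^355=743  2912^356=871  2912^357=210  2912^358=1515
  2912^359=1159  2912^360=3344  2912^361=3527  2912^362=358  2912^363=3639
  2912^364=1166  2912^365=1546  2912^366=2703  2912^367=223  2912^368=2401
  2912^369=685  2912^370=2037  2912^371=1756  2912^372=521  2912^373=1382
  2912^374=2048  2912^375=515  2912^376=2395  2912^377=1698  2912^378=1687
  2912^379=2928  2912^380=1054  2912^381=738  2912^382=1099  2912^383=2383
Found 2383 at exponent 383.

383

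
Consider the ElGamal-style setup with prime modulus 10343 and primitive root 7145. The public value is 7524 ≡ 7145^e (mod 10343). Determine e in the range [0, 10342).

1886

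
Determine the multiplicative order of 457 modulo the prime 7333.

The order of 457 must divide p − 1 = 7332 = 2^2 · 3 · 13 · 47.
Divisors: 1, 2, 3, 4, 6, 12, 13, 26, 39, 47, 52, 78, 94, 141, 156, 188, 282, 564, 611, 1222, 1833, 2444, 3666, 7332.
Check each in increasing order: 457^1 ≡ 457;  457^2 ≡ 3525;  457^3 ≡ 4998;  457^4 ≡ 3523;  457^6 ≡ 3806;  457^12 ≡ 2961;  457^13 ≡ 3905;  457^26 ≡ 3718;  457^39 ≡ 6783;  457^47 ≡ 81;  457^52 ≡ 819;  457^78 ≡ 1847;  457^94 ≡ 6561;  457^141 ≡ 3465;  457^156 ≡ 1564;  457^188 ≡ 2011;  457^282 ≡ 2104;  457^564 ≡ 5017;  457^611 ≡ 3062;  457^1222 ≡ 4270;  457^1833 ≡ 1.
Smallest exponent giving 1 is 1833.

1833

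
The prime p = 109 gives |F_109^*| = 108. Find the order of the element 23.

36

The order of 23 must divide p − 1 = 108 = 2^2 · 3^3.
Divisors: 1, 2, 3, 4, 6, 9, 12, 18, 27, 36, 54, 108.
Check each in increasing order: 23^1 ≡ 23;  23^2 ≡ 93;  23^3 ≡ 68;  23^4 ≡ 38;  23^6 ≡ 46;  23^9 ≡ 76;  23^12 ≡ 45;  23^18 ≡ 108;  23^27 ≡ 33;  23^36 ≡ 1.
Smallest exponent giving 1 is 36.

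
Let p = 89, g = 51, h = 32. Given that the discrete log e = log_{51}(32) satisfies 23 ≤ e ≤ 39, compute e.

24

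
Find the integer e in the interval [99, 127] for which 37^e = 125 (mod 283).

117

Compute 37^99 mod 283 = 172, then multiply by 37 repeatedly:
  37^99=172  37^100=138  37^101=12  37^102=161  37^103=14
  37^104=235  37^105=205  37^106=227  37^107=192  37^108=29
  37^109=224  37^110=81  37^111=167  37^112=236  37^113=242
  37^114=181  37^115=188  37^116=164  37^117=125
Found 125 at exponent 117.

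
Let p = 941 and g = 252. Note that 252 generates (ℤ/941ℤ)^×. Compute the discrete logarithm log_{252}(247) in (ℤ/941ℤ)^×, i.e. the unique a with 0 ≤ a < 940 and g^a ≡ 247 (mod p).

Baby-step giant-step with m = ceil(sqrt(940)) = 31.
Baby table (252^j mod 941 for j=0..30):
  0:1  1:252  2:457  3:362  4:888  5:759  6:245  7:575
  8:927  9:236  10:189  11:578  12:742  13:666  14:334  15:419
  16:196  17:460  18:177  19:377  20:904  21:86  22:29  23:721
  24:79  25:147  26:345  27:368  28:518  29:678  30:535
Giant step factor: 252^(-31) ≡ 238 (mod 941).
Scan 247·238^i mod 941 for i = 0, 1, …:
  i=0: 247   i=1: 444   i=2: 280   i=3: 770
  i=4: 706   i=5: 530   i=6: 46   i=7: 597
  i=8: 936   i=9: 692     …   i=27: 321
  i=28: 177
Match at i=28, j=18: a = 28·31 + 18 = 886.

886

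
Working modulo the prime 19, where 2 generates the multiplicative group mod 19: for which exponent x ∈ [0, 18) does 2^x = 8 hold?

Successive powers of 2 modulo 19:
  2^0=1  2^1=2  2^2=4  2^3=8
So 2^3 ≡ 8 (mod 19), giving x = 3.

3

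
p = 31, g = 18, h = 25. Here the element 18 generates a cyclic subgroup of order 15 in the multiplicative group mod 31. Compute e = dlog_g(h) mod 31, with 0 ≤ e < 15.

5

Successive powers of 18 modulo 31:
  18^0=1  18^1=18  18^2=14  18^3=4  18^4=10  18^5=25
So 18^5 ≡ 25 (mod 31), giving e = 5.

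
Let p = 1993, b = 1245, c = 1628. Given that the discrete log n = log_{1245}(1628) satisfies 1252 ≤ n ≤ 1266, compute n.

1260

Compute 1245^1252 mod 1993 = 4, then multiply by 1245 repeatedly:
  1245^1252=4  1245^1253=994  1245^1254=1870  1245^1255=326  1245^1256=1291
  1245^1257=937  1245^1258=660  1245^1259=584  1245^1260=1628
Found 1628 at exponent 1260.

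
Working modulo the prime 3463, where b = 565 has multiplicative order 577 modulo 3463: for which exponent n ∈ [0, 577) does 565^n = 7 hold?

338

Baby-step giant-step with m = ceil(sqrt(577)) = 25.
Baby table (565^j mod 3463 for j=0..24):
  0:1  1:565  2:629  3:2159  4:859  5:515  6:83  7:1876
  8:262  9:2584  10:2037  11:1189  12:3426  13:3336  14:968  15:3229
  16:2847  17:1723  18:392  19:3311  20:695  21:1356  22:817  23:1026
  24:1369
Giant step factor: 565^(-25) ≡ 1258 (mod 3463).
Scan 7·1258^i mod 3463 for i = 0, 1, …:
  i=0: 7   i=1: 1880   i=2: 3274   i=3: 1185
  i=4: 1640   i=5: 2635   i=6: 739   i=7: 1578
  i=8: 825   i=9: 2413   i=10: 1966   i=11: 646
  i=12: 2326   i=13: 3336
Match at i=13, j=13: n = 13·25 + 13 = 338.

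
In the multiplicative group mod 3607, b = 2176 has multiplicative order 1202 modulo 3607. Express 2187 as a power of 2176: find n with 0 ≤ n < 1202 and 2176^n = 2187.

Baby-step giant-step with m = ceil(sqrt(1202)) = 35.
Baby table (2176^j mod 3607 for j=0..34):
  0:1  1:2176  2:2592  3:2451  4:2230  5:1065  6:1746  7:1125
  8:2454  9:1544  10:1627  11:1885  12:601  13:2042  14:3175  15:1395
  16:2033  17:1626  18:3316  19:1616  20:3198  21:945  22:330  23:287
  24:501  25:862  26:72  27:1571  28:2667  29:3336  30:1852  31:933
  32:3074  33:1646  34:3552
Giant step factor: 2176^(-35) ≡ 2501 (mod 3607).
Scan 2187·2501^i mod 3607 for i = 0, 1, …:
  i=0: 2187   i=1: 1475   i=2: 2621   i=3: 1202
  i=4: 1571
Match at i=4, j=27: n = 4·35 + 27 = 167.

167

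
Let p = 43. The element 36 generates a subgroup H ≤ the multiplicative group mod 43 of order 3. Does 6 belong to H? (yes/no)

6 ∈ ⟨36⟩ iff 6^3 ≡ 1 (mod 43), since |⟨36⟩| = 3.
6^3 mod 43 = 1.
Since 1 = 1, 6 lies in the subgroup.

yes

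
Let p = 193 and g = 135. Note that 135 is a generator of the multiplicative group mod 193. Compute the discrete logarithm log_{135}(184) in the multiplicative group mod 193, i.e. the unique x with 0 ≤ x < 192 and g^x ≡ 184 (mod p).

Baby-step giant-step with m = ceil(sqrt(192)) = 14.
Baby table (135^j mod 193 for j=0..13):
  0:1  1:135  2:83  3:11  4:134  5:141  6:121  7:123
  8:7  9:173  10:2  11:77  12:166  13:22
Giant step factor: 135^(-14) ≡ 175 (mod 193).
Scan 184·175^i mod 193 for i = 0, 1, …:
  i=0: 184   i=1: 162   i=2: 172   i=3: 185
  i=4: 144   i=5: 110   i=6: 143   i=7: 128
  i=8: 12   i=9: 170   i=10: 28   i=11: 75
  i=12: 1
Match at i=12, j=0: x = 12·14 + 0 = 168.

168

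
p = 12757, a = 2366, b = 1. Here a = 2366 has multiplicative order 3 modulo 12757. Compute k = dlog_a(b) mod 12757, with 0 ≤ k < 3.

0

Successive powers of 2366 modulo 12757:
  2366^0=1
So 2366^0 ≡ 1 (mod 12757), giving k = 0.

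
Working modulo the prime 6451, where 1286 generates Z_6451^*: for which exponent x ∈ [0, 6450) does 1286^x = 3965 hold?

2768

Baby-step giant-step with m = ceil(sqrt(6450)) = 81.
Baby table (1286^j mod 6451 for j=0..80):
  0:1  1:1286  2:2340  3:3074  4:5152  5:295  6:5212  7:43
  8:3690  9:3855  10:3162  11:2202  12:6234  13:4782  14:1849  15:3846
  16:4490  17:495  18:4372  19:3571  20:5645  21:2095  22:4103  23:5991
  24:1932  25:917  26:5180  27:4048  28:6222  29:2252  30:6024  31:5664
  32:725  33:3406  34:6338  35:3055  36:71  37:992  38:4865  39:5371
  40:4536  41:1592  42:2345  43:3053  44:3950  45:2763  46:5168  47:1518
  48:3946  49:4070  50:2259  51:2124  52:2691  53:2890  54:764  55:1952
  56:833  57:372  58:1018  59:6046  60:1701  61:597  62:73  63:3564
  64:3094  65:5068  66:1938  67:2182  68:6318  69:3139  70:4879  71:4022
  72:5041  73:5922  74:3512  75:732  76:5957  77:3365  78:5220  79:3880
  80:3057
Giant step factor: 1286^(-81) ≡ 371 (mod 6451).
Scan 3965·371^i mod 6451 for i = 0, 1, …:
  i=0: 3965   i=1: 187   i=2: 4867   i=3: 5828
  i=4: 1103   i=5: 2800   i=6: 189   i=7: 5609
  i=8: 3717   i=9: 4944     …   i=33: 3500
  i=34: 1849
Match at i=34, j=14: x = 34·81 + 14 = 2768.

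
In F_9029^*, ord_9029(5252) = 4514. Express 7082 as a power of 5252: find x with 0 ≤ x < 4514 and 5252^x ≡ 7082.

Baby-step giant-step with m = ceil(sqrt(4514)) = 68.
Baby table (5252^j mod 9029 for j=0..67):
  0:1  1:5252  2:8938  3:605  4:8281  5:8148  6:4865  7:7939
  8:8735  9:8900  10:8696  11:2710  12:3216  13:6202  14:5301  15:4445
  16:5175  17:1810  18:7612  19:6841  20:2541  21:470  22:3523  23:2375
  24:4451  25:571  26:1264  27:2213  28:2353  29:6284  30:2573  31:6012
  32:611  33:3677  34:7602  35:8495  36:3451  37:3449  38:1974  39:2156
  40:946  41:2442  42:4204  43:3503  44:5683  45:6271  46:6529  47:7195
  48:1775  49:4372  50:997  51:8453  52:8592  53:7271  54:3651  55:6485
  56:1832  57:5779  58:4839  59:6822  60:2072  61:2199  62:1057  63:7558
  64:3132  65:7455  66:3916  67:7799
Giant step factor: 5252^(-68) ≡ 3727 (mod 9029).
Scan 7082·3727^i mod 9029 for i = 0, 1, …:
  i=0: 7082   i=1: 2847   i=2: 1694   i=3: 2267
  i=4: 6994   i=5: 8944   i=6: 8249   i=7: 278
  i=8: 6800   i=9: 8226     …   i=61: 630
  i=62: 470
Match at i=62, j=21: x = 62·68 + 21 = 4237.

4237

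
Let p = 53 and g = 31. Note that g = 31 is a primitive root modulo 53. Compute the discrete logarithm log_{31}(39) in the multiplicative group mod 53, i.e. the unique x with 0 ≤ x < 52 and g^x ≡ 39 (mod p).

17

Successive powers of 31 modulo 53:
  31^0=1  31^1=31  31^2=7  31^3=5  31^4=49  31^5=35
  31^6=25  31^7=33  31^8=16  31^9=19  31^10=6  31^11=27
  31^12=42  31^13=30  31^14=29  31^15=51  31^16=44  31^17=39
So 31^17 ≡ 39 (mod 53), giving x = 17.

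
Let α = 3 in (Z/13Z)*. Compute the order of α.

The order of 3 must divide p − 1 = 12 = 2^2 · 3.
Divisors: 1, 2, 3, 4, 6, 12.
Check each in increasing order: 3^1 ≡ 3;  3^2 ≡ 9;  3^3 ≡ 1.
Smallest exponent giving 1 is 3.

3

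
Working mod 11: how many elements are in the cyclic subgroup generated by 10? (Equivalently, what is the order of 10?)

2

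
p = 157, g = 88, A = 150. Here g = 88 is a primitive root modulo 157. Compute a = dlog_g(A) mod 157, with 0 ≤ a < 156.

51

Baby-step giant-step with m = ceil(sqrt(156)) = 13.
Baby table (88^j mod 157 for j=0..12):
  0:1  1:88  2:51  3:92  4:89  5:139  6:143  7:24
  8:71  9:125  10:10  11:95  12:39
Giant step factor: 88^(-13) ≡ 107 (mod 157).
Scan 150·107^i mod 157 for i = 0, 1, …:
  i=0: 150   i=1: 36   i=2: 84   i=3: 39
Match at i=3, j=12: a = 3·13 + 12 = 51.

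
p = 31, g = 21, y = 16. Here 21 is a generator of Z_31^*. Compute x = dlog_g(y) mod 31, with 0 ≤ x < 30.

24

Successive powers of 21 modulo 31:
  21^0=1  21^1=21  21^2=7  21^3=23  21^4=18  21^5=6
  21^6=2  21^7=11  21^8=14  21^9=15  21^10=5  21^11=12
  21^12=4  21^13=22  21^14=28  21^15=30  21^16=10  21^17=24
  21^18=8  21^19=13  21^20=25  21^21=29  21^22=20  21^23=17
  21^24=16
So 21^24 ≡ 16 (mod 31), giving x = 24.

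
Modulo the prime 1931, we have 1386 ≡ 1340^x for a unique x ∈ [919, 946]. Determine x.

921

Compute 1340^919 mod 1931 = 716, then multiply by 1340 repeatedly:
  1340^919=716  1340^920=1664  1340^921=1386
Found 1386 at exponent 921.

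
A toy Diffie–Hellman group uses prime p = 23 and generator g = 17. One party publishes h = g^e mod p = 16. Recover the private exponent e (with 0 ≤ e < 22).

20

Successive powers of 17 modulo 23:
  17^0=1  17^1=17  17^2=13  17^3=14  17^4=8  17^5=21
  17^6=12  17^7=20  17^8=18  17^9=7  17^10=4  17^11=22
  17^12=6  17^13=10  17^14=9  17^15=15  17^16=2  17^17=11
  17^18=3  17^19=5  17^20=16
So 17^20 ≡ 16 (mod 23), giving e = 20.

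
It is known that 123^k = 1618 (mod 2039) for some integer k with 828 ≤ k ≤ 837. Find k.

834

Compute 123^828 mod 2039 = 1163, then multiply by 123 repeatedly:
  123^828=1163  123^829=319  123^830=496  123^831=1877  123^832=464
  123^833=2019  123^834=1618
Found 1618 at exponent 834.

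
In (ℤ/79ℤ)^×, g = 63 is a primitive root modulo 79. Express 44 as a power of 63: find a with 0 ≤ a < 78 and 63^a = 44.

Baby-step giant-step with m = ceil(sqrt(78)) = 9.
Baby table (63^j mod 79 for j=0..8):
  0:1  1:63  2:19  3:12  4:45  5:70  6:65  7:66
  8:50
Giant step factor: 63^(-9) ≡ 71 (mod 79).
Scan 44·71^i mod 79 for i = 0, 1, …:
  i=0: 44   i=1: 43   i=2: 51   i=3: 66
Match at i=3, j=7: a = 3·9 + 7 = 34.

34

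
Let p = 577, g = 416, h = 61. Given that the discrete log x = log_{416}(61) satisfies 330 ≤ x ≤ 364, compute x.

Compute 416^330 mod 577 = 531, then multiply by 416 repeatedly:
  416^330=531  416^331=482  416^332=293  416^333=141  416^334=379
  416^335=143  416^336=57  416^337=55  416^338=377  416^339=465
  416^340=145  416^341=312  416^342=544  416^343=120  416^344=298
  416^345=490  416^346=159  416^347=366  416^348=505  416^349=52
  416^350=283  416^351=20  416^352=242  416^353=274  416^354=315
  416^355=61
Found 61 at exponent 355.

355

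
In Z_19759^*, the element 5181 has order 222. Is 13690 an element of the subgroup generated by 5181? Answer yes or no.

yes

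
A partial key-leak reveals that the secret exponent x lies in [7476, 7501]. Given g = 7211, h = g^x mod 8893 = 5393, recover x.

Compute 7211^7476 mod 8893 = 5811, then multiply by 7211 repeatedly:
  7211^7476=5811  7211^7477=8198  7211^7478=4007  7211^7479=1120  7211^7480=1476
  7211^7481=7408  7211^7482=7730  7211^7483=8599  7211^7484=5393
Found 5393 at exponent 7484.

7484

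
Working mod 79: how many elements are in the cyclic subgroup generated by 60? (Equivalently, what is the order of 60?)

78

The order of 60 must divide p − 1 = 78 = 2 · 3 · 13.
Divisors: 1, 2, 3, 6, 13, 26, 39, 78.
Check each in increasing order: 60^1 ≡ 60;  60^2 ≡ 45;  60^3 ≡ 14;  60^6 ≡ 38;  60^13 ≡ 56;  60^26 ≡ 55;  60^39 ≡ 78;  60^78 ≡ 1.
Smallest exponent giving 1 is 78.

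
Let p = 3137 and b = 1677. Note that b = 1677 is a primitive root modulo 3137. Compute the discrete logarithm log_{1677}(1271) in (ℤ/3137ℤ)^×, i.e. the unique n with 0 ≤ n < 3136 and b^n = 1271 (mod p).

1581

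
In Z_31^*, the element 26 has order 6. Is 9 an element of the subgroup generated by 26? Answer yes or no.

no

9 ∈ ⟨26⟩ iff 9^6 ≡ 1 (mod 31), since |⟨26⟩| = 6.
9^6 mod 31 = 8.
Since 8 ≠ 1, 9 does not lie in the subgroup.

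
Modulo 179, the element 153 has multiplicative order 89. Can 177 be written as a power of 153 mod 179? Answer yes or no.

yes

177 ∈ ⟨153⟩ iff 177^89 ≡ 1 (mod 179), since |⟨153⟩| = 89.
177^89 mod 179 = 1.
Since 1 = 1, 177 lies in the subgroup.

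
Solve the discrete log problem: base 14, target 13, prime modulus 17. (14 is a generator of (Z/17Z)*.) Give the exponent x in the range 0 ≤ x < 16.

4

Successive powers of 14 modulo 17:
  14^0=1  14^1=14  14^2=9  14^3=7  14^4=13
So 14^4 ≡ 13 (mod 17), giving x = 4.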